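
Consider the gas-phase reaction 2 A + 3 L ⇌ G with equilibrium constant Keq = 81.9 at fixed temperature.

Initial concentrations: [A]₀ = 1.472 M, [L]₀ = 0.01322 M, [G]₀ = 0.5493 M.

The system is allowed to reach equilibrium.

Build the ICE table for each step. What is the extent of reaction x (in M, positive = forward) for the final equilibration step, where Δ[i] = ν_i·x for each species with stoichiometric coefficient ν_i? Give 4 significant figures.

x = -0.04124 M

Q₀ = 1.0972e+05 vs Keq = 81.9 ⇒ Q>K, reverse
Step 1:
                   A          L          G
  I            1.472    0.01322     0.5493
  C          0.08247     0.1237   -0.04124
  E            1.554     0.1369     0.5081
  solve Keq expr → x = -0.04124; check Q = 81.9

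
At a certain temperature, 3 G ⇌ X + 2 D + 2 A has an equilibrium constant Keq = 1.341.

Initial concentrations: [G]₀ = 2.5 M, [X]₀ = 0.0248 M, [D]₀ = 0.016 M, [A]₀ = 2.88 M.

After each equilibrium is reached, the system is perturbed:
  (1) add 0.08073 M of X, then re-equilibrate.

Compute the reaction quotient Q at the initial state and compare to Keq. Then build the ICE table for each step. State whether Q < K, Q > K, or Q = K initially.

Q₀ = 3.3702e-06; Q < K (proceeds forward)

Q₀ = 3.3702e-06 vs Keq = 1.341 ⇒ Q<K, forward
Step 1:
                  G         X         D         A
  Initial       2.5    0.0248     0.016      2.88
  Change     -1.149    0.3828    0.7657    0.7657
  Equil       1.351    0.4076    0.7817     3.646
  solve Keq expr → x = 0.3828; check Q = 1.341
Then add 0.08073 M of X.
Step 2:
                  G         X         D         A
  Initial     1.351    0.4884    0.7817     3.646
  Change    0.03627  -0.01209  -0.02418  -0.02418
  Equil       1.388    0.4763    0.7575     3.621
  solve Keq expr → x = -0.01209; check Q = 1.341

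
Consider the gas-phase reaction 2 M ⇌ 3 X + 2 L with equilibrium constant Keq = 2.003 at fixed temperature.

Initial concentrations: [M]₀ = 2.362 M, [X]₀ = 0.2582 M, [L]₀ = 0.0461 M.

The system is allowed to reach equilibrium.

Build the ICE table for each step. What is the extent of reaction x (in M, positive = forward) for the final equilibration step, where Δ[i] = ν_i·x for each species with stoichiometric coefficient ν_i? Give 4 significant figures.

Q₀ = 6.5571e-06 vs Keq = 2.003 ⇒ Q<K, forward
Step 1:
                  M         X         L
  init        2.362    0.2582    0.0461
  Δ         -0.9224     1.384    0.9224
  eq           1.44     1.642    0.9685
  solve Keq expr → x = 0.4612; check Q = 2.003

x = 0.4612 M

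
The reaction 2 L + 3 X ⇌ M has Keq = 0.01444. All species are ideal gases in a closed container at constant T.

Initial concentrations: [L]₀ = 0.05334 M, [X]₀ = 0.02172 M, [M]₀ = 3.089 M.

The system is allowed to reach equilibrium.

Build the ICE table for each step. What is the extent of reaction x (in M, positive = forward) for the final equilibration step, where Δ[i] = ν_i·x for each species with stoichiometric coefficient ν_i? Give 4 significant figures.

x = -1.041 M

Q₀ = 1.0596e+08 vs Keq = 0.01444 ⇒ Q>K, reverse
Step 1:
                  L         X         M
  Initial   0.05334   0.02172     3.089
  Change      2.082     3.123    -1.041
  Equil       2.135     3.145     2.048
  solve Keq expr → x = -1.041; check Q = 0.01444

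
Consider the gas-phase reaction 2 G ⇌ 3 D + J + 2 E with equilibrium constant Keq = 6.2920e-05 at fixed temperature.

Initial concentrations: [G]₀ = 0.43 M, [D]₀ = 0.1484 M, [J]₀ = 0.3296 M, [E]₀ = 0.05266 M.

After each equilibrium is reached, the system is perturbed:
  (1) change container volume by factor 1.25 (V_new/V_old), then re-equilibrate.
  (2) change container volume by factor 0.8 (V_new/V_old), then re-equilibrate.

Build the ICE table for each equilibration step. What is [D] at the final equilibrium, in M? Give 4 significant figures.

Q₀ = 1.6155e-05 vs Keq = 6.2920e-05 ⇒ Q<K, forward
Step 1:
                  G         D         J         E
  init         0.43    0.1484    0.3296   0.05266
  Δ        -0.02065   0.03097   0.01032   0.02065
  eq         0.4094    0.1794    0.3399   0.07331
  solve Keq expr → x = 0.01032; check Q = 6.2920e-05
Then change container volume by factor 1.25 (V_new/V_old).
Step 2:
                  G         D         J         E
  init       0.3275    0.1435    0.2719   0.05865
  Δ        -0.01308   0.01962  0.006541   0.01308
  eq         0.3144    0.1631    0.2785   0.07173
  solve Keq expr → x = 0.006541; check Q = 6.2920e-05
Then change container volume by factor 0.8 (V_new/V_old).
Step 3:
                  G         D         J         E
  init        0.393    0.2039    0.3481   0.08966
  Δ         0.01635  -0.02453 -0.008177  -0.01635
  eq         0.4094    0.1794    0.3399   0.07331
  solve Keq expr → x = -0.008177; check Q = 6.2920e-05

[D]_eq = 0.1794 M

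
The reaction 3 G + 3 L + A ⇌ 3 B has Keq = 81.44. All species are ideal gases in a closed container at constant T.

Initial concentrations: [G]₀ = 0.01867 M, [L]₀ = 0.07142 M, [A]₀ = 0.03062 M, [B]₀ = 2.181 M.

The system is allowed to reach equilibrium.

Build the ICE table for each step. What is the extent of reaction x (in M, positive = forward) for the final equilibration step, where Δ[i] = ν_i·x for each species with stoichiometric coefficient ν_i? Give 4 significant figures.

x = -0.2298 M

Q₀ = 1.4291e+11 vs Keq = 81.44 ⇒ Q>K, reverse
Step 1:
                  G         L         A         B
  Initial   0.01867   0.07142   0.03062     2.181
  Change     0.6895    0.6895    0.2298   -0.6895
  Equil      0.7081    0.7609    0.2604     1.492
  solve Keq expr → x = -0.2298; check Q = 81.44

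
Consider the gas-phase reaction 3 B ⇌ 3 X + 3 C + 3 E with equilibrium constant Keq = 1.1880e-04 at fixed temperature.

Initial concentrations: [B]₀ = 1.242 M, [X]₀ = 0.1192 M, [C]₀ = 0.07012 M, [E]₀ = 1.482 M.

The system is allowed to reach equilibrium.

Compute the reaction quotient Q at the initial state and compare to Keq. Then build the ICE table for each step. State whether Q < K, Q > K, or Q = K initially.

Q₀ = 9.9205e-07; Q < K (proceeds forward)

Q₀ = 9.9205e-07 vs Keq = 1.1880e-04 ⇒ Q<K, forward
Step 1:
                   B          X          C          E
  I            1.242     0.1192    0.07012      1.482
  C         -0.09589    0.09589    0.09589    0.09589
  E            1.146     0.2151      0.166      1.578
  solve Keq expr → x = 0.03196; check Q = 1.1880e-04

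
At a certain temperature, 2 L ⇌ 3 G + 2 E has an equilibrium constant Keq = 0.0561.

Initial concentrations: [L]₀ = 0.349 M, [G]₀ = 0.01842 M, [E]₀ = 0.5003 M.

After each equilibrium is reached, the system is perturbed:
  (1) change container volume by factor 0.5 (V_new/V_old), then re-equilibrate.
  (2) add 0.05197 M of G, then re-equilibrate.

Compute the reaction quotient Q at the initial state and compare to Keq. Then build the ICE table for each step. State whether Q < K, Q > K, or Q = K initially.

Q₀ = 1.2843e-05 vs Keq = 0.0561 ⇒ Q<K, forward
Step 1:
                    L           G           E
  I             0.349     0.01842      0.5003
  C           -0.1194      0.1791      0.1194
  E            0.2296      0.1975      0.6197
  solve Keq expr → x = 0.05969; check Q = 0.0561
Then change container volume by factor 0.5 (V_new/V_old).
Step 2:
                    L           G           E
  I            0.4592       0.395       1.239
  C            0.1035     -0.1553     -0.1035
  E            0.5628      0.2397       1.136
  solve Keq expr → x = -0.05176; check Q = 0.0561
Then add 0.05197 M of G.
Step 3:
                    L           G           E
  I            0.5628      0.2917       1.136
  C           0.02693     -0.0404    -0.02693
  E            0.5897      0.2513       1.109
  solve Keq expr → x = -0.01347; check Q = 0.0561

Q₀ = 1.2843e-05; Q < K (proceeds forward)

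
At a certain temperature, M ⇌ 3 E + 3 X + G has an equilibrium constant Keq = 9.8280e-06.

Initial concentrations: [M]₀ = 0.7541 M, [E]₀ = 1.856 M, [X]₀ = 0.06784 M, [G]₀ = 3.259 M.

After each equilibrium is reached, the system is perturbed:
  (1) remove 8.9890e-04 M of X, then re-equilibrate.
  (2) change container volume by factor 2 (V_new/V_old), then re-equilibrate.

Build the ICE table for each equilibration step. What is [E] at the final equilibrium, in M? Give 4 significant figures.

[E]_eq = 0.9091 M

Q₀ = 0.008627 vs Keq = 9.8280e-06 ⇒ Q>K, reverse
Step 1:
                   M          E          X          G
  Initial     0.7541      1.856    0.06784      3.259
  Change     0.02015   -0.06044   -0.06044   -0.02015
  Equil       0.7742      1.796   0.007404      3.239
  solve Keq expr → x = -0.02015; check Q = 9.8280e-06
Then remove 8.9890e-04 M of X.
Step 2:
                   M          E          X          G
  Initial     0.7742      1.796   0.006505      3.239
  Change  -2.9801e-04 8.9404e-04 8.9404e-04 2.9801e-04
  Equil       0.7739      1.796   0.007399      3.239
  solve Keq expr → x = 2.9801e-04; check Q = 9.8280e-06
Then change container volume by factor 2 (V_new/V_old).
Step 3:
                   M          E          X          G
  Initial      0.387     0.8982   0.003699       1.62
  Change   -0.003622    0.01086    0.01086   0.003622
  Equil       0.3834     0.9091    0.01456      1.623
  solve Keq expr → x = 0.003622; check Q = 9.8280e-06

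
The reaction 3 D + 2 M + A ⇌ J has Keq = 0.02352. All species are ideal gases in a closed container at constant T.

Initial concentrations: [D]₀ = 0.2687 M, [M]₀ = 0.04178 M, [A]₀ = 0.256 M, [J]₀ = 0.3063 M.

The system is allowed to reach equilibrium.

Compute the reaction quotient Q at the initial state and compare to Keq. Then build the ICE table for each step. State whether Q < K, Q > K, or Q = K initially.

Q₀ = 3.5332e+04; Q > K (proceeds reverse)

Q₀ = 3.5332e+04 vs Keq = 0.02352 ⇒ Q>K, reverse
Step 1:
                    D           M           A           J
  I            0.2687     0.04178       0.256      0.3063
  C            0.8939      0.5959       0.298      -0.298
  E             1.163      0.6377       0.554    0.008327
  solve Keq expr → x = -0.298; check Q = 0.02352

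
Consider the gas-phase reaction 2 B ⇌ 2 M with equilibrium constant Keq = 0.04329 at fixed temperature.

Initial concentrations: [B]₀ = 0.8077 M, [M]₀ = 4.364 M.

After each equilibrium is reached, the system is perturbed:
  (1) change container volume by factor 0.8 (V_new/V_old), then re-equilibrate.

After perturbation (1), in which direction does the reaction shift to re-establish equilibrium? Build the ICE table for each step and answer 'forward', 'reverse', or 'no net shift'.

Q₀ = 29.19 vs Keq = 0.04329 ⇒ Q>K, reverse
Step 1:
                  B         M
  I          0.8077     4.364
  C           3.473    -3.473
  E           4.281    0.8907
  solve Keq expr → x = -1.737; check Q = 0.04329
Then change container volume by factor 0.8 (V_new/V_old).
Step 2:
                  B         M
  I           5.351     1.113
  C               0         0
  E           5.351     1.113
  solve Keq expr → x = 0; check Q = 0.04329

Direction: no net shift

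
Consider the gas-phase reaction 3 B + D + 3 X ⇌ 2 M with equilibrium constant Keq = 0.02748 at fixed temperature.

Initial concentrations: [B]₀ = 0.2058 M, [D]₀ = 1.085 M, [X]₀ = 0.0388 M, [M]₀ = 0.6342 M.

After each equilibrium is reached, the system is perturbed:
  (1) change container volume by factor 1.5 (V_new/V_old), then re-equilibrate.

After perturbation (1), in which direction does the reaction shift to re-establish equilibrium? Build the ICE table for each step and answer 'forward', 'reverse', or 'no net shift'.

Direction: reverse

Q₀ = 7.2810e+05 vs Keq = 0.02748 ⇒ Q>K, reverse
Step 1:
                    B           D           X           M
  I            0.2058       1.085      0.0388      0.6342
  C            0.7579      0.2526      0.7579     -0.5052
  E            0.9637       1.338      0.7967       0.129
  solve Keq expr → x = -0.2526; check Q = 0.02748
Then change container volume by factor 1.5 (V_new/V_old).
Step 2:
                    B           D           X           M
  I            0.6424      0.8917      0.5311     0.08598
  C           0.06415     0.02138     0.06415    -0.04277
  E            0.7066      0.9131      0.5953     0.04321
  solve Keq expr → x = -0.02138; check Q = 0.02748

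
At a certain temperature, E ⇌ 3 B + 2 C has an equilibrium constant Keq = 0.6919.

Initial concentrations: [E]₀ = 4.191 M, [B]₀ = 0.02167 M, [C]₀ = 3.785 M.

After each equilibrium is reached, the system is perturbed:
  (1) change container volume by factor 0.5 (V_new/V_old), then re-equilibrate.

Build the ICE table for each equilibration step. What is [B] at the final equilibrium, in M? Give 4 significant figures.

[B]_eq = 0.4527 M

Q₀ = 3.4785e-05 vs Keq = 0.6919 ⇒ Q<K, forward
Step 1:
                   E          B          C
  init         4.191    0.02167      3.785
  Δ          -0.1747     0.5241     0.3494
  eq           4.016     0.5458      4.134
  solve Keq expr → x = 0.1747; check Q = 0.6919
Then change container volume by factor 0.5 (V_new/V_old).
Step 2:
                   E          B          C
  init         8.033      1.092      8.269
  Δ            0.213    -0.6389    -0.4259
  eq           8.246     0.4527      7.843
  solve Keq expr → x = -0.213; check Q = 0.6919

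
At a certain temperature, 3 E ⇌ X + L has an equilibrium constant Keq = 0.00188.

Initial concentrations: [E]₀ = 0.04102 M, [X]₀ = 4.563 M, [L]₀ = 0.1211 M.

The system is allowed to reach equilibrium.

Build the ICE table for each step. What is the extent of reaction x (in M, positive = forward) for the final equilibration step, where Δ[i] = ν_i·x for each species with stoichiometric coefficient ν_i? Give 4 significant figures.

Q₀ = 8006 vs Keq = 0.00188 ⇒ Q>K, reverse
Step 1:
                    E           X           L
  I           0.04102       4.563      0.1211
  C            0.3632     -0.1211     -0.1211
  E            0.4042       4.442  2.7957e-05
  solve Keq expr → x = -0.1211; check Q = 0.00188

x = -0.1211 M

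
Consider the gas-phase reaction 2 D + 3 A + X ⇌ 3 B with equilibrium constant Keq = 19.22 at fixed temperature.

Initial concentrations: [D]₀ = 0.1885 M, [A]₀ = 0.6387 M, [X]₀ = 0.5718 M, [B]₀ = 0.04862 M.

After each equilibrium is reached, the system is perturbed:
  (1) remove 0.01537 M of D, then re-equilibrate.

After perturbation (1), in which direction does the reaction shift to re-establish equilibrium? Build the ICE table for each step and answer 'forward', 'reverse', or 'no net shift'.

Q₀ = 0.02171 vs Keq = 19.22 ⇒ Q<K, forward
Step 1:
                    D           A           X           B
  I            0.1885      0.6387      0.5718     0.04862
  C           -0.1028     -0.1542    -0.05141      0.1542
  E           0.08568      0.4845      0.5204      0.2029
  solve Keq expr → x = 0.05141; check Q = 19.22
Then remove 0.01537 M of D.
Step 2:
                    D           A           X           B
  I           0.07031      0.4845      0.5204      0.2029
  C          0.006581    0.009871     0.00329   -0.009871
  E           0.07689      0.4943      0.5237       0.193
  solve Keq expr → x = -0.00329; check Q = 19.22

Direction: reverse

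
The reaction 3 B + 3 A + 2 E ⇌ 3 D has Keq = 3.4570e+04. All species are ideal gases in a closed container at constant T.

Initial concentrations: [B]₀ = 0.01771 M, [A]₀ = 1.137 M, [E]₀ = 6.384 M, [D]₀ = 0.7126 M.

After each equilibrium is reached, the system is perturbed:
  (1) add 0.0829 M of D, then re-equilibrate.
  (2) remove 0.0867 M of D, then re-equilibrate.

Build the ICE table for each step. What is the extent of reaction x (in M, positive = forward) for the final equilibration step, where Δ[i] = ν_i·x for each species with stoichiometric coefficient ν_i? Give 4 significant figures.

x = 2.2616e-04 M

Q₀ = 1087 vs Keq = 3.4570e+04 ⇒ Q<K, forward
Step 1:
                   B          A          E          D
  init       0.01771      1.137      6.384     0.7126
  Δ         -0.01196   -0.01196  -0.007974    0.01196
  eq         0.00575      1.125      6.376     0.7246
  solve Keq expr → x = 0.003987; check Q = 3.4570e+04
Then add 0.0829 M of D.
Step 2:
                   B          A          E          D
  init       0.00575      1.125      6.376     0.8075
  Δ       6.4871e-04 6.4871e-04 4.3248e-04 -6.4871e-04
  eq        0.006398      1.126      6.376     0.8068
  solve Keq expr → x = -2.1624e-04; check Q = 3.4570e+04
Then remove 0.0867 M of D.
Step 3:
                   B          A          E          D
  init      0.006398      1.126      6.376     0.7201
  Δ       -6.7847e-04 -6.7847e-04 -4.5231e-04 6.7847e-04
  eq         0.00572      1.125      6.376     0.7208
  solve Keq expr → x = 2.2616e-04; check Q = 3.4570e+04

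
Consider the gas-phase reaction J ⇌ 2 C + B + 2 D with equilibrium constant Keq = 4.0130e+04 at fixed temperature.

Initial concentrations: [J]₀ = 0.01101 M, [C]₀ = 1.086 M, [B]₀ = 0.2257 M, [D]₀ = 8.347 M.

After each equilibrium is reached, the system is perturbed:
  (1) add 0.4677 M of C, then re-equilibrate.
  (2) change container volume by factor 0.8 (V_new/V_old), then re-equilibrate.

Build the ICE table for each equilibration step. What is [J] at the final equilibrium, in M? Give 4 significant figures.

Q₀ = 1684 vs Keq = 4.0130e+04 ⇒ Q<K, forward
Step 1:
                  J         C         B         D
  I         0.01101     1.086    0.2257     8.347
  C         -0.0105   0.02101    0.0105   0.02101
  E       5.0509e-04     1.107    0.2362     8.368
  solve Keq expr → x = 0.0105; check Q = 4.0130e+04
Then add 0.4677 M of C.
Step 2:
                  J         C         B         D
  I       5.0509e-04     1.575    0.2362     8.368
  C       5.1315e-04 -0.001026 -5.1315e-04 -0.001026
  E        0.001018     1.574    0.2357     8.367
  solve Keq expr → x = -5.1315e-04; check Q = 4.0130e+04
Then change container volume by factor 0.8 (V_new/V_old).
Step 3:
                  J         C         B         D
  I        0.001273     1.967    0.2946     10.46
  C        0.001802 -0.003604 -0.001802 -0.003604
  E        0.003075     1.964    0.2928     10.46
  solve Keq expr → x = -0.001802; check Q = 4.0130e+04

[J]_eq = 0.003075 M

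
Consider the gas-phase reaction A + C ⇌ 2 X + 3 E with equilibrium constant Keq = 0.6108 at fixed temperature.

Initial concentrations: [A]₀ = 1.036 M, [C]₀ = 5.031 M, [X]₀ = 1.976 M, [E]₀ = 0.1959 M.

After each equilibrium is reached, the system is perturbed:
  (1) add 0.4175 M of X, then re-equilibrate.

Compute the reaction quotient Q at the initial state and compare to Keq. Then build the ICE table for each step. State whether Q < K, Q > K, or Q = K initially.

Q₀ = 0.005632 vs Keq = 0.6108 ⇒ Q<K, forward
Step 1:
                  A         C         X         E
  Initial     1.036     5.031     1.976    0.1959
  Change    -0.1902   -0.1902    0.3804    0.5706
  Equil      0.8458     4.841     2.356    0.7665
  solve Keq expr → x = 0.1902; check Q = 0.6108
Then add 0.4175 M of X.
Step 2:
                  A         C         X         E
  Initial    0.8458     4.841     2.774    0.7665
  Change    0.02161   0.02161  -0.04323  -0.06484
  Equil      0.8674     4.862     2.731    0.7017
  solve Keq expr → x = -0.02161; check Q = 0.6108

Q₀ = 0.005632; Q < K (proceeds forward)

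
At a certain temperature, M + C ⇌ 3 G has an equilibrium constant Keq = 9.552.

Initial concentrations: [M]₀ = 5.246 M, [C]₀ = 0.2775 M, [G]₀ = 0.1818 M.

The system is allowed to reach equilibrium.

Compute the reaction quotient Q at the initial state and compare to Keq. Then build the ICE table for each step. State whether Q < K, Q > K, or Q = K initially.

Q₀ = 0.004128; Q < K (proceeds forward)

Q₀ = 0.004128 vs Keq = 9.552 ⇒ Q<K, forward
Step 1:
                  M         C         G
  I           5.246    0.2775    0.1818
  C          -0.259    -0.259     0.777
  E           4.987    0.0185    0.9588
  solve Keq expr → x = 0.259; check Q = 9.552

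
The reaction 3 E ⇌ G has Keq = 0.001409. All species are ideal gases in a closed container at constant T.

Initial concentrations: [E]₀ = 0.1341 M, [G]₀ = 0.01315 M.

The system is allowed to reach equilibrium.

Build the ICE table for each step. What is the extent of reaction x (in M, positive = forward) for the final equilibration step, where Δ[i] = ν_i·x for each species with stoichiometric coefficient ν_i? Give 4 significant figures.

x = -0.01314 M

Q₀ = 5.453 vs Keq = 0.001409 ⇒ Q>K, reverse
Step 1:
                    E           G
  init         0.1341     0.01315
  Δ           0.03943    -0.01314
  eq           0.1735  7.3624e-06
  solve Keq expr → x = -0.01314; check Q = 0.001409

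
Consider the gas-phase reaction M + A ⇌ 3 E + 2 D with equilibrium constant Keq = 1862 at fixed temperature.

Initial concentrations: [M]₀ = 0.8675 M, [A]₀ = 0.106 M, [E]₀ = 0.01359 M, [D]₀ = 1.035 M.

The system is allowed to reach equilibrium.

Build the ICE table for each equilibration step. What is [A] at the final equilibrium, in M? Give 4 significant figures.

Q₀ = 2.9239e-05 vs Keq = 1862 ⇒ Q<K, forward
Step 1:
                  M         A         E         D
  I          0.8675     0.106   0.01359     1.035
  C          -0.106    -0.106    0.3179    0.2119
  E          0.7615 3.9934e-05    0.3315     1.247
  solve Keq expr → x = 0.106; check Q = 1862

[A]_eq = 3.9934e-05 M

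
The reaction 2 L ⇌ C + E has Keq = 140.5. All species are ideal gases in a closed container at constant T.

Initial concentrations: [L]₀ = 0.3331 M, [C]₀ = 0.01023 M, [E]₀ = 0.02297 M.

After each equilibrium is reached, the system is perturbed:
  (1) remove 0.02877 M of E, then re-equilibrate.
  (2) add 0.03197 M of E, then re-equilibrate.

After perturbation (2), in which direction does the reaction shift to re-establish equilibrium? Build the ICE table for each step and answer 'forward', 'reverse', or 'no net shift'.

Q₀ = 0.002118 vs Keq = 140.5 ⇒ Q<K, forward
Step 1:
                   L          C          E
  init        0.3331    0.01023    0.02297
  Δ          -0.3183     0.1591     0.1591
  eq         0.01482     0.1694     0.1821
  solve Keq expr → x = 0.1591; check Q = 140.5
Then remove 0.02877 M of E.
Step 2:
                   L          C          E
  init       0.01482     0.1694     0.1533
  Δ        -0.001171 5.8559e-04 5.8559e-04
  eq         0.01365       0.17     0.1539
  solve Keq expr → x = 5.8559e-04; check Q = 140.5
Then add 0.03197 M of E.
Step 3:
                   L          C          E
  init       0.01365       0.17     0.1859
  Δ         0.001296 -6.4777e-04 -6.4777e-04
  eq         0.01494     0.1693     0.1852
  solve Keq expr → x = -6.4777e-04; check Q = 140.5

Direction: reverse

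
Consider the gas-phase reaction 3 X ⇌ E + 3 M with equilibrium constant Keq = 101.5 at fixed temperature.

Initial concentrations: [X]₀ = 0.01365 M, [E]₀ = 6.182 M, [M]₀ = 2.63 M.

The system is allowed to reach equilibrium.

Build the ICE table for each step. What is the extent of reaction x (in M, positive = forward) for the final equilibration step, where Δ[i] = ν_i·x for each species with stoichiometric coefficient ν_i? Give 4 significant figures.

x = -0.2419 M

Q₀ = 4.4218e+07 vs Keq = 101.5 ⇒ Q>K, reverse
Step 1:
                  X         E         M
  Initial   0.01365     6.182      2.63
  Change     0.7257   -0.2419   -0.7257
  Equil      0.7393      5.94     1.904
  solve Keq expr → x = -0.2419; check Q = 101.5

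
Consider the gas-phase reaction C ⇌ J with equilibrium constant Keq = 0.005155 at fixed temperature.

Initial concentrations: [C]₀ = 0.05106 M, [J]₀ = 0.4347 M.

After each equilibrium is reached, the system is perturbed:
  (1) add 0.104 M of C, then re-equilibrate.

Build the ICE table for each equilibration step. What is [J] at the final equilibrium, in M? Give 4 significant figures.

Q₀ = 8.514 vs Keq = 0.005155 ⇒ Q>K, reverse
Step 1:
                  C         J
  init      0.05106    0.4347
  Δ          0.4322   -0.4322
  eq         0.4833  0.002491
  solve Keq expr → x = -0.4322; check Q = 0.005155
Then add 0.104 M of C.
Step 2:
                  C         J
  init       0.5873  0.002491
  Δ       -5.3337e-04 5.3337e-04
  eq         0.5867  0.003025
  solve Keq expr → x = 5.3337e-04; check Q = 0.005155

[J]_eq = 0.003025 M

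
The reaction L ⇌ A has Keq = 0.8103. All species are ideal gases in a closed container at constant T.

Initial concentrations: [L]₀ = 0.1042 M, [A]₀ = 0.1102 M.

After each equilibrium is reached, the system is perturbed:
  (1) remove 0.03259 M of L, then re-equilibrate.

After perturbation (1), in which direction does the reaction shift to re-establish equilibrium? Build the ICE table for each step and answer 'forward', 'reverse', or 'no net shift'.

Direction: reverse

Q₀ = 1.058 vs Keq = 0.8103 ⇒ Q>K, reverse
Step 1:
                    L           A
  init         0.1042      0.1102
  Δ           0.01423    -0.01423
  eq           0.1184     0.09597
  solve Keq expr → x = -0.01423; check Q = 0.8103
Then remove 0.03259 M of L.
Step 2:
                    L           A
  init        0.08584     0.09597
  Δ           0.01459    -0.01459
  eq           0.1004     0.08138
  solve Keq expr → x = -0.01459; check Q = 0.8103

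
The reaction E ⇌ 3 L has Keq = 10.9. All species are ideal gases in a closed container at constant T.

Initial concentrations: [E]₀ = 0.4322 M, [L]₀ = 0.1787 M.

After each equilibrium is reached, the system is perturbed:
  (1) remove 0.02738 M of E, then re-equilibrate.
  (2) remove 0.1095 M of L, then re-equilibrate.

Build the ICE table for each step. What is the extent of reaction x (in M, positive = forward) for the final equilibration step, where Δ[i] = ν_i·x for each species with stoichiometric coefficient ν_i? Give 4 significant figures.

Q₀ = 0.0132 vs Keq = 10.9 ⇒ Q<K, forward
Step 1:
                    E           L
  Initial      0.4322      0.1787
  Change      -0.3086      0.9258
  Equil        0.1236       1.104
  solve Keq expr → x = 0.3086; check Q = 10.9
Then remove 0.02738 M of E.
Step 2:
                    E           L
  Initial     0.09623       1.104
  Change       0.0139     -0.0417
  Equil        0.1101       1.063
  solve Keq expr → x = -0.0139; check Q = 10.9
Then remove 0.1095 M of L.
Step 3:
                    E           L
  Initial      0.1101      0.9533
  Change     -0.01711     0.05133
  Equil       0.09302       1.005
  solve Keq expr → x = 0.01711; check Q = 10.9

x = 0.01711 M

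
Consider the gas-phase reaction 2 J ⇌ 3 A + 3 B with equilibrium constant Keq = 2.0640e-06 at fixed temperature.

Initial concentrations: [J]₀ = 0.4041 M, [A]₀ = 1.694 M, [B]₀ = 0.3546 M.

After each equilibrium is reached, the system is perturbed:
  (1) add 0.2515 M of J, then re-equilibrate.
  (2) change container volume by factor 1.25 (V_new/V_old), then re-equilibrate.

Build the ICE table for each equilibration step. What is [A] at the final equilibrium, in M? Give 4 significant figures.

[A]_eq = 1.081 M

Q₀ = 1.327 vs Keq = 2.0640e-06 ⇒ Q>K, reverse
Step 1:
                    J           A           B
  I            0.4041       1.694      0.3546
  C            0.2317     -0.3476     -0.3476
  E            0.6358       1.346    0.006992
  solve Keq expr → x = -0.1159; check Q = 2.0640e-06
Then add 0.2515 M of J.
Step 2:
                    J           A           B
  I            0.8873       1.346    0.006992
  C         -0.001147    0.001721    0.001721
  E            0.8862       1.348    0.008714
  solve Keq expr → x = 5.7370e-04; check Q = 2.0640e-06
Then change container volume by factor 1.25 (V_new/V_old).
Step 3:
                    J           A           B
  I             0.709       1.078    0.006971
  C         -0.001587    0.002381    0.002381
  E            0.7074       1.081    0.009352
  solve Keq expr → x = 7.9363e-04; check Q = 2.0640e-06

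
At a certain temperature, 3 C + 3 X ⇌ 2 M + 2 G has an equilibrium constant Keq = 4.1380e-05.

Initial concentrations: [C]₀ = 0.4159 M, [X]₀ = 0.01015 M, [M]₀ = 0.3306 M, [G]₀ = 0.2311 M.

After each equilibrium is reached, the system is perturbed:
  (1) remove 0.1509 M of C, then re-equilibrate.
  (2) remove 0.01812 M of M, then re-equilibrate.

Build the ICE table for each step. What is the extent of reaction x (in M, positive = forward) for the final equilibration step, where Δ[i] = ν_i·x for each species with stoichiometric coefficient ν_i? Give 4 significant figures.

Q₀ = 7.7596e+04 vs Keq = 4.1380e-05 ⇒ Q>K, reverse
Step 1:
                    C           X           M           G
  Initial      0.4159     0.01015      0.3306      0.2311
  Change       0.3348      0.3348     -0.2232     -0.2232
  Equil        0.7507       0.345      0.1074    0.007894
  solve Keq expr → x = -0.1116; check Q = 4.1380e-05
Then remove 0.1509 M of C.
Step 2:
                    C           X           M           G
  Initial      0.5998       0.345      0.1074    0.007894
  Change     0.003041    0.003041   -0.002027   -0.002027
  Equil        0.6029       0.348      0.1054    0.005866
  solve Keq expr → x = -0.001014; check Q = 4.1380e-05
Then remove 0.01812 M of M.
Step 3:
                    C           X           M           G
  Initial      0.6029       0.348     0.08725    0.005866
  Change    -0.001587   -0.001587    0.001058    0.001058
  Equil        0.6013      0.3464      0.0883    0.006925
  solve Keq expr → x = 5.2911e-04; check Q = 4.1380e-05

x = 5.2911e-04 M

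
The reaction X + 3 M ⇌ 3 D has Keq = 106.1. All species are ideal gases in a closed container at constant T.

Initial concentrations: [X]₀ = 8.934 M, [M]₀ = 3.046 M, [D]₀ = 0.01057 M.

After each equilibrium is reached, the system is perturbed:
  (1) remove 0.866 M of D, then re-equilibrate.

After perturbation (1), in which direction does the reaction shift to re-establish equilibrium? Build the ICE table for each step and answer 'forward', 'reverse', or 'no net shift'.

Direction: forward

Q₀ = 4.6772e-09 vs Keq = 106.1 ⇒ Q<K, forward
Step 1:
                  X         M         D
  init        8.934     3.046   0.01057
  Δ         -0.9181    -2.754     2.754
  eq          8.016    0.2918     2.765
  solve Keq expr → x = 0.9181; check Q = 106.1
Then remove 0.866 M of D.
Step 2:
                  X         M         D
  init        8.016    0.2918     1.899
  Δ        -0.02749  -0.08246   0.08246
  eq          7.988    0.2094     1.981
  solve Keq expr → x = 0.02749; check Q = 106.1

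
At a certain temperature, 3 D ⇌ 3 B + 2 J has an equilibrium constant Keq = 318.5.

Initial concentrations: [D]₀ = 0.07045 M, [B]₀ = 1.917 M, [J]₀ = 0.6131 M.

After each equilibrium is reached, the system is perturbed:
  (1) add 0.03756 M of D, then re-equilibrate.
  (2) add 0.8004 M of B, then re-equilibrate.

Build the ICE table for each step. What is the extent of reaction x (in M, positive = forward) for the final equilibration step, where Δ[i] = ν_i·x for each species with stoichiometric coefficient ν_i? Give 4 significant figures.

Q₀ = 7573 vs Keq = 318.5 ⇒ Q>K, reverse
Step 1:
                  D         B         J
  Initial   0.07045     1.917    0.6131
  Change     0.1059   -0.1059  -0.07063
  Equil      0.1764     1.811    0.5425
  solve Keq expr → x = -0.03531; check Q = 318.5
Then add 0.03756 M of D.
Step 2:
                  D         B         J
  Initial     0.214     1.811    0.5425
  Change   -0.03021   0.03021   0.02014
  Equil      0.1837     1.841    0.5626
  solve Keq expr → x = 0.01007; check Q = 318.5
Then add 0.8004 M of B.
Step 3:
                  D         B         J
  Initial    0.1837     2.642    0.5626
  Change    0.06117  -0.06117  -0.04078
  Equil      0.2449      2.58    0.5218
  solve Keq expr → x = -0.02039; check Q = 318.5

x = -0.02039 M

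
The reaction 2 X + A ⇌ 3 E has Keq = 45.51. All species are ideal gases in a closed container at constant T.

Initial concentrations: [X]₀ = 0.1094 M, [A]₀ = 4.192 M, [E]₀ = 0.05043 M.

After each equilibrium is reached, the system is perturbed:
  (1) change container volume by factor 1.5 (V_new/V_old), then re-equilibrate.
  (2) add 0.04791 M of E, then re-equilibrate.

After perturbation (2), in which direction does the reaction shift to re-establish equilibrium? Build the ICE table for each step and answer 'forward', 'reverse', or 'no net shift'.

Q₀ = 0.002556 vs Keq = 45.51 ⇒ Q<K, forward
Step 1:
                   X          A          E
  init        0.1094      4.192    0.05043
  Δ          -0.1027   -0.05133      0.154
  eq        0.006733      4.141     0.2044
  solve Keq expr → x = 0.05133; check Q = 45.51
Then change container volume by factor 1.5 (V_new/V_old).
Step 2:
                   X          A          E
  init      0.004489       2.76     0.1363
  Δ                0          0          0
  eq        0.004489       2.76     0.1363
  solve Keq expr → x = 0; check Q = 45.51
Then add 0.04791 M of E.
Step 3:
                   X          A          E
  init      0.004489       2.76     0.1842
  Δ          0.00236    0.00118  -0.003541
  eq        0.006849      2.762     0.1807
  solve Keq expr → x = -0.00118; check Q = 45.51

Direction: reverse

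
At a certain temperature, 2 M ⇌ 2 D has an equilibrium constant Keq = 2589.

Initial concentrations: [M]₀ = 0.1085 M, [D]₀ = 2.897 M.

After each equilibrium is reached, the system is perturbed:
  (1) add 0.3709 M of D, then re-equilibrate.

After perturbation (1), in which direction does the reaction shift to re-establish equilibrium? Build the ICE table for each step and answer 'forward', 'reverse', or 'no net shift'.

Direction: reverse

Q₀ = 712.9 vs Keq = 2589 ⇒ Q<K, forward
Step 1:
                   M          D
  I           0.1085      2.897
  C         -0.05057    0.05057
  E          0.05793      2.948
  solve Keq expr → x = 0.02529; check Q = 2589
Then add 0.3709 M of D.
Step 2:
                   M          D
  I          0.05793      3.318
  C         0.007149  -0.007149
  E          0.06508      3.311
  solve Keq expr → x = -0.003574; check Q = 2589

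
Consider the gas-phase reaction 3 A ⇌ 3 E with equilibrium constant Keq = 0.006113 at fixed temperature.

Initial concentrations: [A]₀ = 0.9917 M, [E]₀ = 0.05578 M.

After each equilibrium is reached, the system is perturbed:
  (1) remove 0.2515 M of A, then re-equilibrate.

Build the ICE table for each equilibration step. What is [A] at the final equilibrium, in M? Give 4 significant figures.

Q₀ = 1.7795e-04 vs Keq = 0.006113 ⇒ Q<K, forward
Step 1:
                    A           E
  I            0.9917     0.05578
  C           -0.1061      0.1061
  E            0.8856      0.1619
  solve Keq expr → x = 0.03538; check Q = 0.006113
Then remove 0.2515 M of A.
Step 2:
                    A           E
  I            0.6341      0.1619
  C           0.03888    -0.03888
  E            0.6729       0.123
  solve Keq expr → x = -0.01296; check Q = 0.006113

[A]_eq = 0.6729 M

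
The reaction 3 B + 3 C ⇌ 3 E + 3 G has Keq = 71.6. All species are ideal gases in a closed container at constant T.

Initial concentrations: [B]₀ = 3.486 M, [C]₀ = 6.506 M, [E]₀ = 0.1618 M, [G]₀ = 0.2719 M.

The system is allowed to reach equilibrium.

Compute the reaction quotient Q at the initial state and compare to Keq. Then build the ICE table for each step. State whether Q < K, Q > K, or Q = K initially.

Q₀ = 7.2986e-09 vs Keq = 71.6 ⇒ Q<K, forward
Step 1:
                  B         C         E         G
  Initial     3.486     6.506    0.1618    0.2719
  Change     -2.861    -2.861     2.861     2.861
  Equil      0.6254     3.645     3.022     3.132
  solve Keq expr → x = 0.9535; check Q = 71.6

Q₀ = 7.2986e-09; Q < K (proceeds forward)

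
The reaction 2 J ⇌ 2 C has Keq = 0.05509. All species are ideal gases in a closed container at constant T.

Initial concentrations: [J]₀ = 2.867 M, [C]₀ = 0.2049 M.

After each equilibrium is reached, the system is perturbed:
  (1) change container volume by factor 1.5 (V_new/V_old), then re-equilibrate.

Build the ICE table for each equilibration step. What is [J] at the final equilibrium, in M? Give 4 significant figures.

[J]_eq = 1.659 M

Q₀ = 0.005108 vs Keq = 0.05509 ⇒ Q<K, forward
Step 1:
                   J          C
  I            2.867     0.2049
  C          -0.3791     0.3791
  E            2.488      0.584
  solve Keq expr → x = 0.1895; check Q = 0.05509
Then change container volume by factor 1.5 (V_new/V_old).
Step 2:
                   J          C
  I            1.659     0.3893
  C                0          0
  E            1.659     0.3893
  solve Keq expr → x = 0; check Q = 0.05509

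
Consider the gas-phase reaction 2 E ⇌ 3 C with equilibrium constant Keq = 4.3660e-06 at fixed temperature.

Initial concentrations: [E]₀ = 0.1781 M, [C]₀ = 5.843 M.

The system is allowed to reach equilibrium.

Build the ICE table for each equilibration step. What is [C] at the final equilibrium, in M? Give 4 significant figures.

Q₀ = 6289 vs Keq = 4.3660e-06 ⇒ Q>K, reverse
Step 1:
                    E           C
  init         0.1781       5.843
  Δ             3.868      -5.802
  eq            4.046      0.0415
  solve Keq expr → x = -1.934; check Q = 4.3660e-06

[C]_eq = 0.0415 M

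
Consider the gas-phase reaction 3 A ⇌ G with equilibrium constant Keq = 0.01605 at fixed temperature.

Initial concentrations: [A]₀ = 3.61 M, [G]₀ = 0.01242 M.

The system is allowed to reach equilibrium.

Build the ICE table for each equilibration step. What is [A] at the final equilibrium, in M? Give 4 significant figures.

Q₀ = 2.6400e-04 vs Keq = 0.01605 ⇒ Q<K, forward
Step 1:
                    A           G
  init           3.61     0.01242
  Δ           -0.9102      0.3034
  eq              2.7      0.3158
  solve Keq expr → x = 0.3034; check Q = 0.01605

[A]_eq = 2.7 M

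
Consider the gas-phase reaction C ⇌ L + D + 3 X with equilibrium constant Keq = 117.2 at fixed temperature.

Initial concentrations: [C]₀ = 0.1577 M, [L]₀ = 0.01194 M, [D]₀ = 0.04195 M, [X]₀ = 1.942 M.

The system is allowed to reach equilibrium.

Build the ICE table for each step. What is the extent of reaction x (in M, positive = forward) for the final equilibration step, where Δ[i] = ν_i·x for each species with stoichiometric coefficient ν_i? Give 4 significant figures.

Q₀ = 0.02326 vs Keq = 117.2 ⇒ Q<K, forward
Step 1:
                    C           L           D           X
  Initial      0.1577     0.01194     0.04195       1.942
  Change      -0.1539      0.1539      0.1539      0.4616
  Equil      0.003846      0.1658      0.1958       2.404
  solve Keq expr → x = 0.1539; check Q = 117.2

x = 0.1539 M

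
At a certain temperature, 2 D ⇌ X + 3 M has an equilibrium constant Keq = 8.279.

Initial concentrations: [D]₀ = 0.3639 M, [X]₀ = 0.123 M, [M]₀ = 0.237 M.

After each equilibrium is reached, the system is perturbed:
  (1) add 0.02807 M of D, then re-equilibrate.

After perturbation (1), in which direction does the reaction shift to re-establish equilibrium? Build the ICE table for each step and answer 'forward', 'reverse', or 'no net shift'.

Q₀ = 0.01236 vs Keq = 8.279 ⇒ Q<K, forward
Step 1:
                  D         X         M
  Initial    0.3639     0.123     0.237
  Change    -0.2722    0.1361    0.4083
  Equil      0.0917    0.2591    0.6453
  solve Keq expr → x = 0.1361; check Q = 8.279
Then add 0.02807 M of D.
Step 2:
                  D         X         M
  Initial    0.1198    0.2591    0.6453
  Change   -0.01981  0.009904   0.02971
  Equil     0.09997     0.269     0.675
  solve Keq expr → x = 0.009904; check Q = 8.279

Direction: forward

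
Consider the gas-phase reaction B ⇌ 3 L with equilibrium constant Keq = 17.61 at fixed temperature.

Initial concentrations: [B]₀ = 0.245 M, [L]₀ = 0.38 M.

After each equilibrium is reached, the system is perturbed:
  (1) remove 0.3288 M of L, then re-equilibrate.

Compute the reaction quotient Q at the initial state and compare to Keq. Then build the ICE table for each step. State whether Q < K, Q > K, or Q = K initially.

Q₀ = 0.224 vs Keq = 17.61 ⇒ Q<K, forward
Step 1:
                    B           L
  I             0.245        0.38
  C           -0.1943      0.5829
  E            0.0507      0.9629
  solve Keq expr → x = 0.1943; check Q = 17.61
Then remove 0.3288 M of L.
Step 2:
                    B           L
  I            0.0507      0.6341
  C          -0.02932     0.08796
  E           0.02138      0.7221
  solve Keq expr → x = 0.02932; check Q = 17.61

Q₀ = 0.224; Q < K (proceeds forward)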